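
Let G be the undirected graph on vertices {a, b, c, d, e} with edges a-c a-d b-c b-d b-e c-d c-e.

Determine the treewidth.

2

A width-2 tree decomposition is:
Bags: B1 = {b, c, e}  B2 = {b, c, d}  B3 = {a, c, d}
Tree: B1–B2, B2–B3
The largest bag has 3 vertices, giving width 2; this decomposition certifies tw(G) ≤ 2. For the lower bound, the 3 vertices {a, c, d} are pairwise adjacent, and any tree decomposition puts a clique entirely inside one bag — forcing width ≥ 2. The upper and lower bounds meet at 2, so that is the treewidth.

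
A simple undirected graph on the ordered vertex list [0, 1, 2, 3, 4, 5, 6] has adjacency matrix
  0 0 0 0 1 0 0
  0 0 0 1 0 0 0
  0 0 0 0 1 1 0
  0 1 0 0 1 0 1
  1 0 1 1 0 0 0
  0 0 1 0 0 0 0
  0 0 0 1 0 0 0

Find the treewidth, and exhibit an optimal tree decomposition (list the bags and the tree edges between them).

Each bag holds 2 vertices, so the decomposition has width 1, which upper-bounds the treewidth. Any graph with an edge has treewidth ≥ 1, and G has the edge 4–2. Therefore the treewidth is 1.

Treewidth 1.
One such decomposition:
Bags: B1 = {2, 4}  B2 = {2, 5}  B3 = {0, 4}  B4 = {3, 4}  B5 = {3, 6}  B6 = {1, 3}
Tree: B1–B2, B1–B3, B1–B4, B4–B5, B4–B6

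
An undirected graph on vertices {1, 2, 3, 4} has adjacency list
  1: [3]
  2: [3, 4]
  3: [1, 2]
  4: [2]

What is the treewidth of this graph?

1

A width-1 tree decomposition is:
Bags: B1 = {2, 3}  B2 = {1, 3}  B3 = {2, 4}
Tree: B1–B2, B1–B3
Each bag holds 2 vertices, so the decomposition has width 1, which upper-bounds the treewidth. Any graph with an edge has treewidth ≥ 1, and G has the edge 3–2. Hence tw(G) = 1 exactly.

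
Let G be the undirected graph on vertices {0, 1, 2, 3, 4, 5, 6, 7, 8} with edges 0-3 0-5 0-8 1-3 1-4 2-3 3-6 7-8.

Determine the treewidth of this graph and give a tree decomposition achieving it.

Treewidth 1.
Bags: B1 = {0, 3}  B2 = {0, 8}  B3 = {1, 3}  B4 = {1, 4}  B5 = {0, 5}  B6 = {2, 3}  B7 = {3, 6}  B8 = {7, 8}
Tree: B1–B2, B1–B3, B3–B4, B2–B5, B1–B6, B1–B7, B2–B8

The largest bag has 2 vertices, giving width 1; this decomposition certifies tw(G) ≤ 1. Any graph with an edge has treewidth ≥ 1, and G has the edge 0–3. The upper and lower bounds meet at 1, so that is the treewidth.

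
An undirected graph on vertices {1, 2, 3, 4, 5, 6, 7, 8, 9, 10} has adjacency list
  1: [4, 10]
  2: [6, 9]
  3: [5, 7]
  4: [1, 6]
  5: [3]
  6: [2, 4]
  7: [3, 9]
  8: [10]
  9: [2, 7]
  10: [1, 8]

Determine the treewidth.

A width-1 tree decomposition is:
Bags: B1 = {8, 10}  B2 = {1, 10}  B3 = {1, 4}  B4 = {4, 6}  B5 = {2, 6}  B6 = {2, 9}  B7 = {7, 9}  B8 = {3, 7}  B9 = {3, 5}
Tree: B1–B2, B2–B3, B3–B4, B4–B5, B5–B6, B6–B7, B7–B8, B8–B9
Every bag has size at most 2, so the width is 2 − 1 = 1 and tw(G) ≤ 1. Any graph with an edge has treewidth ≥ 1, and G has the edge 8–10. Therefore the treewidth is 1.

1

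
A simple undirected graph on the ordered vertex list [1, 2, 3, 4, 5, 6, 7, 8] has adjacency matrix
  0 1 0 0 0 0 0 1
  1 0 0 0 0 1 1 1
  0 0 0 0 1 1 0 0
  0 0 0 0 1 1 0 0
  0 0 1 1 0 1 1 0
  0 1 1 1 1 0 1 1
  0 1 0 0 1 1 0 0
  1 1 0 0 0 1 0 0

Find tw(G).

A width-2 tree decomposition is:
Bags: B1 = {5, 6, 7}  B2 = {3, 5, 6}  B3 = {4, 5, 6}  B4 = {2, 6, 7}  B5 = {2, 6, 8}  B6 = {1, 2, 8}
Tree: B1–B2, B2–B3, B1–B4, B4–B5, B5–B6
Every bag has size at most 3, so the width is 3 − 1 = 2 and tw(G) ≤ 2. For the lower bound, the 3 vertices {1, 2, 8} are pairwise adjacent, and any tree decomposition puts a clique entirely inside one bag — forcing width ≥ 2. The upper and lower bounds meet at 2, so that is the treewidth.

2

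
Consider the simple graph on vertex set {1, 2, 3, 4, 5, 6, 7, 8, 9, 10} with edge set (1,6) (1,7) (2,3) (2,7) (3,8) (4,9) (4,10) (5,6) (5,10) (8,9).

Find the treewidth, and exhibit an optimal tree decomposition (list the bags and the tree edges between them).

Treewidth 2.
One such decomposition:
Bags: B1 = {4, 5, 10}  B2 = {4, 5, 6}  B3 = {1, 4, 6}  B4 = {1, 4, 7}  B5 = {2, 4, 7}  B6 = {2, 3, 4}  B7 = {3, 4, 8}  B8 = {4, 8, 9}
Tree: B1–B2, B2–B3, B3–B4, B4–B5, B5–B6, B6–B7, B7–B8

Every bag has size at most 3, so the width is 3 − 1 = 2 and tw(G) ≤ 2. The edges 4–10–5–6–1–7–2–3–8–9–4 form a cycle, so G is not a tree and its treewidth is at least 2. Therefore the treewidth is 2.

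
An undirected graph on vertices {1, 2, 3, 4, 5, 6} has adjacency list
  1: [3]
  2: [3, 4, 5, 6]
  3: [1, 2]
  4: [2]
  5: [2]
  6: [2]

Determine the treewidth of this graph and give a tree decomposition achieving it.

The largest bag has 2 vertices, giving width 1; this decomposition certifies tw(G) ≤ 1. Any graph with an edge has treewidth ≥ 1, and G has the edge 5–2. Combining the bounds, tw(G) = 1.

Treewidth 1.
One optimal decomposition is:
Bags: B1 = {2, 5}  B2 = {2, 3}  B3 = {2, 6}  B4 = {1, 3}  B5 = {2, 4}
Tree: B1–B2, B1–B3, B2–B4, B3–B5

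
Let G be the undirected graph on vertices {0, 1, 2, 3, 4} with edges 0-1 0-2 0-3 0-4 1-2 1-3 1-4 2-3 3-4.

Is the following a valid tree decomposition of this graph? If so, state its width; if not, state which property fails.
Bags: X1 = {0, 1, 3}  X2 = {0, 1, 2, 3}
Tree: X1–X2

A tree decomposition must satisfy three properties: every vertex lies in some bag; for every edge, both endpoints lie together in some bag; and for every vertex, the bags containing it form a connected subtree. Here vertex 4 appears in no bag, so the decomposition is invalid.

No — vertex 4 appears in no bag.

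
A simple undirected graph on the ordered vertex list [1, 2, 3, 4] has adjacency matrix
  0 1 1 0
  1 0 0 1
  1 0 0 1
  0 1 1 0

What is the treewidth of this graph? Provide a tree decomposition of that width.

Treewidth 2.
One such decomposition:
Bags: B1 = {1, 2, 4}  B2 = {1, 3, 4}
Tree: B1–B2

Every bag has size at most 3, so the width is 3 − 1 = 2 and tw(G) ≤ 2. The edges 1–2–4–3–1 form a cycle, so G is not a tree and its treewidth is at least 2. Therefore the treewidth is 2.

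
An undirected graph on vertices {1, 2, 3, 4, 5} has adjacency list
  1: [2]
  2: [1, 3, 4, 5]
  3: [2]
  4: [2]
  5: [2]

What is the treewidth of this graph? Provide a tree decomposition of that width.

Every bag has size at most 2, so the width is 2 − 1 = 1 and tw(G) ≤ 1. Since G has at least one edge (e.g. 2–3), it is not an edgeless graph, so tw(G) ≥ 1. Combining the bounds, tw(G) = 1.

Treewidth 1.
Bags: B1 = {2, 3}  B2 = {2, 4}  B3 = {2, 5}  B4 = {1, 2}
Tree: B1–B2, B1–B3, B2–B4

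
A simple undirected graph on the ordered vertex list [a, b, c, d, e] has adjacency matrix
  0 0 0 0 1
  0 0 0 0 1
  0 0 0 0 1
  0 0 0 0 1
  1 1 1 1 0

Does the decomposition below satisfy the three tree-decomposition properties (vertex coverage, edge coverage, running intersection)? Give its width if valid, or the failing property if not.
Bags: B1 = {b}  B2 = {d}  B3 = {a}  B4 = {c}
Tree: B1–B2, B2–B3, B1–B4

A tree decomposition must satisfy three properties: every vertex lies in some bag; for every edge, both endpoints lie together in some bag; and for every vertex, the bags containing it form a connected subtree. Here vertex e appears in no bag, so the decomposition is invalid.

No — vertex e appears in no bag.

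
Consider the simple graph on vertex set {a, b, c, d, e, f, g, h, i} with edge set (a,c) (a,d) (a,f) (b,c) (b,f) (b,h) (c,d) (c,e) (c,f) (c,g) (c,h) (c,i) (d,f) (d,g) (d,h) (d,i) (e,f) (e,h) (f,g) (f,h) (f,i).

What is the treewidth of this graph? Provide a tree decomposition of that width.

The largest bag has 4 vertices, giving width 3; this decomposition certifies tw(G) ≤ 3. Conversely, {c, d, f, g} is a clique of size 4, and the vertices of any clique must share a bag in every tree decomposition; so some bag has ≥ 4 vertices and tw(G) ≥ 3. Hence tw(G) = 3 exactly.

Treewidth 3.
One optimal decomposition is:
Bags: B1 = {c, d, f, h}  B2 = {b, c, f, h}  B3 = {c, d, f, i}  B4 = {a, c, d, f}  B5 = {c, d, f, g}  B6 = {c, e, f, h}
Tree: B1–B2, B1–B3, B1–B4, B4–B5, B2–B6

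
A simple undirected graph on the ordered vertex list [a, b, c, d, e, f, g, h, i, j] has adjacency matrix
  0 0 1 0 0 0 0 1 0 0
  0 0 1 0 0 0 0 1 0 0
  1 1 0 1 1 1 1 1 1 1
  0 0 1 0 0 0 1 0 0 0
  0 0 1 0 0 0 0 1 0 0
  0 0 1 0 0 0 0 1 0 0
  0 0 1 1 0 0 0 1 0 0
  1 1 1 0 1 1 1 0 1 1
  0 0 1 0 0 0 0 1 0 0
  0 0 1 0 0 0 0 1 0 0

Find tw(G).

A width-2 tree decomposition is:
Bags: B1 = {c, g, h}  B2 = {c, d, g}  B3 = {c, f, h}  B4 = {c, h, i}  B5 = {a, c, h}  B6 = {c, e, h}  B7 = {c, h, j}  B8 = {b, c, h}
Tree: B1–B2, B1–B3, B3–B4, B1–B5, B3–B6, B1–B7, B3–B8
Each bag holds 3 vertices, so the decomposition has width 2, which upper-bounds the treewidth. Conversely, {c, d, g} is a clique of size 3, and the vertices of any clique must share a bag in every tree decomposition; so some bag has ≥ 3 vertices and tw(G) ≥ 2. Therefore the treewidth is 2.

2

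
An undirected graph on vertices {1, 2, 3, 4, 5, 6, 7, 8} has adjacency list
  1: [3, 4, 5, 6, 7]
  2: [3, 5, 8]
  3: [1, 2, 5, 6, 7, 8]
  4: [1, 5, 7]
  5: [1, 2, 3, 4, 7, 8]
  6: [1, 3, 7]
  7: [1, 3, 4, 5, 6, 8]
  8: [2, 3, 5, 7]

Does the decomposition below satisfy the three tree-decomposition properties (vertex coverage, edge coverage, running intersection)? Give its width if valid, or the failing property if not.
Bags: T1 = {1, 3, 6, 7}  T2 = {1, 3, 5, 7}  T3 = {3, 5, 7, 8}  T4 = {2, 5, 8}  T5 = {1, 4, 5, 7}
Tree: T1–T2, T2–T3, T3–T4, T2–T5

No — edge (3,2) lies in no bag.

A tree decomposition must satisfy three properties: every vertex lies in some bag; for every edge, both endpoints lie together in some bag; and for every vertex, the bags containing it form a connected subtree. Here edge (3,2) lies in no bag, so the decomposition is invalid.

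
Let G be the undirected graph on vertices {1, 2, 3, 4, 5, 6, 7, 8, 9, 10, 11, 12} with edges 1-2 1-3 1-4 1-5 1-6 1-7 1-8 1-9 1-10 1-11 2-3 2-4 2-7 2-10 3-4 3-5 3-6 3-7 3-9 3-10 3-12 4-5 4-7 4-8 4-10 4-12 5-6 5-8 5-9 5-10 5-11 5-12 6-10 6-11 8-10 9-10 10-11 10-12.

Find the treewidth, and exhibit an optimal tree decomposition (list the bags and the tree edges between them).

The largest bag has 5 vertices, giving width 4; this decomposition certifies tw(G) ≤ 4. Conversely, {1, 2, 3, 4, 10} is a clique of size 5, and the vertices of any clique must share a bag in every tree decomposition; so some bag has ≥ 5 vertices and tw(G) ≥ 4. The upper and lower bounds meet at 4, so that is the treewidth.

Treewidth 4.
One such decomposition:
Bags: B1 = {1, 3, 4, 5, 10}  B2 = {1, 4, 5, 8, 10}  B3 = {3, 4, 5, 10, 12}  B4 = {1, 3, 5, 6, 10}  B5 = {1, 2, 3, 4, 10}  B6 = {1, 2, 3, 4, 7}  B7 = {1, 5, 6, 10, 11}  B8 = {1, 3, 5, 9, 10}
Tree: B1–B2, B1–B3, B1–B4, B1–B5, B5–B6, B4–B7, B1–B8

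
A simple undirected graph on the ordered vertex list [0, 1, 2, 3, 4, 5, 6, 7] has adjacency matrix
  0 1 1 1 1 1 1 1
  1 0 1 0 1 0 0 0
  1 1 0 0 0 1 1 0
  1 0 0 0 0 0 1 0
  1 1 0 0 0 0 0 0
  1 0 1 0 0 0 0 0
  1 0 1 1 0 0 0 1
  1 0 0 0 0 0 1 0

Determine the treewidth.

A width-2 tree decomposition is:
Bags: B1 = {0, 2, 5}  B2 = {0, 2, 6}  B3 = {0, 1, 2}  B4 = {0, 3, 6}  B5 = {0, 1, 4}  B6 = {0, 6, 7}
Tree: B1–B2, B1–B3, B2–B4, B3–B5, B2–B6
Each bag holds 3 vertices, so the decomposition has width 2, which upper-bounds the treewidth. Conversely, {0, 1, 2} is a clique of size 3, and the vertices of any clique must share a bag in every tree decomposition; so some bag has ≥ 3 vertices and tw(G) ≥ 2. Hence tw(G) = 2 exactly.

2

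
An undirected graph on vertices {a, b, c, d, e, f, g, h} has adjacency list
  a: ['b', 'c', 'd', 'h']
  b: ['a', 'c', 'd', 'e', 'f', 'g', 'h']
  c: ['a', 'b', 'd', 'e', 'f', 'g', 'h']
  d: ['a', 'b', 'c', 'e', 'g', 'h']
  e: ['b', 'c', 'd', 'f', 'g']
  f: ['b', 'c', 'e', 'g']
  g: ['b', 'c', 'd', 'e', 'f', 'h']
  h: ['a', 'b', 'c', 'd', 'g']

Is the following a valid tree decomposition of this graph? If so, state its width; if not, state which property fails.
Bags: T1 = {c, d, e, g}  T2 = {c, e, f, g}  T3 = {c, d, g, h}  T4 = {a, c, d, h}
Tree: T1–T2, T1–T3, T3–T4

No — vertex b appears in no bag.

A tree decomposition must satisfy three properties: every vertex lies in some bag; for every edge, both endpoints lie together in some bag; and for every vertex, the bags containing it form a connected subtree. Here vertex b appears in no bag, so the decomposition is invalid.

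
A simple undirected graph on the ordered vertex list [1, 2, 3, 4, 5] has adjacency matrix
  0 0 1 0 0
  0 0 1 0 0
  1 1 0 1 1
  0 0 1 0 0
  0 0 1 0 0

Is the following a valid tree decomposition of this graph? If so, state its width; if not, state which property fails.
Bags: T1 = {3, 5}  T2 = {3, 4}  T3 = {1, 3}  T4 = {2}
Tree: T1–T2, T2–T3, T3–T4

A tree decomposition must satisfy three properties: every vertex lies in some bag; for every edge, both endpoints lie together in some bag; and for every vertex, the bags containing it form a connected subtree. Here edge (3,2) lies in no bag, so the decomposition is invalid.

No — edge (3,2) lies in no bag.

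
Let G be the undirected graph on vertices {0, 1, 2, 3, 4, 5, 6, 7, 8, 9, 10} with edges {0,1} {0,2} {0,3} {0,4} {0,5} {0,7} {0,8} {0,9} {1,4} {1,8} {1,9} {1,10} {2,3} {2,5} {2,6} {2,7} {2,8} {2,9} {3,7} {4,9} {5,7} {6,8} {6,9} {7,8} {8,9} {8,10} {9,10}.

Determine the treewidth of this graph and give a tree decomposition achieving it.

Treewidth 3.
Bags: B1 = {0, 2, 7, 8}  B2 = {0, 2, 5, 7}  B3 = {0, 2, 8, 9}  B4 = {0, 1, 8, 9}  B5 = {2, 6, 8, 9}  B6 = {0, 1, 4, 9}  B7 = {1, 8, 9, 10}  B8 = {0, 2, 3, 7}
Tree: B1–B2, B1–B3, B3–B4, B3–B5, B4–B6, B4–B7, B2–B8

Every bag has size at most 4, so the width is 4 − 1 = 3 and tw(G) ≤ 3. Conversely, {0, 1, 8, 9} is a clique of size 4, and the vertices of any clique must share a bag in every tree decomposition; so some bag has ≥ 4 vertices and tw(G) ≥ 3. Combining the bounds, tw(G) = 3.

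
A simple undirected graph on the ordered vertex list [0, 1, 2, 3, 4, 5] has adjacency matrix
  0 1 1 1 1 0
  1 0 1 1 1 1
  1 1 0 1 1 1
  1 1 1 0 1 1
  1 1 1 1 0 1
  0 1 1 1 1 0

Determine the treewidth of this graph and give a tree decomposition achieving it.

Each bag holds 5 vertices, so the decomposition has width 4, which upper-bounds the treewidth. Conversely, {0, 1, 2, 3, 4} is a clique of size 5, and the vertices of any clique must share a bag in every tree decomposition; so some bag has ≥ 5 vertices and tw(G) ≥ 4. Hence tw(G) = 4 exactly.

Treewidth 4.
One such decomposition:
Bags: B1 = {1, 2, 3, 4, 5}  B2 = {0, 1, 2, 3, 4}
Tree: B1–B2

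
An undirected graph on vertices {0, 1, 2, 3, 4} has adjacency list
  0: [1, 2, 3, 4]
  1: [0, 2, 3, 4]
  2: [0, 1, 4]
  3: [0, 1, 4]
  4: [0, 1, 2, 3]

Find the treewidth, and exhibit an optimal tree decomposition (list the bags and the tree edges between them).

Treewidth 3.
One optimal decomposition is:
Bags: B1 = {0, 1, 2, 4}  B2 = {0, 1, 3, 4}
Tree: B1–B2

Each bag holds 4 vertices, so the decomposition has width 3, which upper-bounds the treewidth. Conversely, {0, 1, 2, 4} is a clique of size 4, and the vertices of any clique must share a bag in every tree decomposition; so some bag has ≥ 4 vertices and tw(G) ≥ 3. The upper and lower bounds meet at 3, so that is the treewidth.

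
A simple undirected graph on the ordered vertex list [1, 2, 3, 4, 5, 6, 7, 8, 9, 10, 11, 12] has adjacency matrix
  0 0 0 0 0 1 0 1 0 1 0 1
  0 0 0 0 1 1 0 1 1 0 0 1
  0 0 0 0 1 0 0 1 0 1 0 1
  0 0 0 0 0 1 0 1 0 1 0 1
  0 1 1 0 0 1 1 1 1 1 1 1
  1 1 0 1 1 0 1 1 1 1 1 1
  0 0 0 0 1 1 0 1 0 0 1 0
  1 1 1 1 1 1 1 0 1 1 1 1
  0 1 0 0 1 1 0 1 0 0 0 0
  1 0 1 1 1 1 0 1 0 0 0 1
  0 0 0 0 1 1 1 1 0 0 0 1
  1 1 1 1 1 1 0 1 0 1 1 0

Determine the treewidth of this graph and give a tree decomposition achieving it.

Treewidth 4.
One such decomposition:
Bags: B1 = {5, 6, 8, 11, 12}  B2 = {2, 5, 6, 8, 12}  B3 = {5, 6, 8, 10, 12}  B4 = {2, 5, 6, 8, 9}  B5 = {3, 5, 8, 10, 12}  B6 = {5, 6, 7, 8, 11}  B7 = {4, 6, 8, 10, 12}  B8 = {1, 6, 8, 10, 12}
Tree: B1–B2, B1–B3, B2–B4, B3–B5, B1–B6, B3–B7, B3–B8

Each bag holds 5 vertices, so the decomposition has width 4, which upper-bounds the treewidth. Conversely, {3, 5, 8, 10, 12} is a clique of size 5, and the vertices of any clique must share a bag in every tree decomposition; so some bag has ≥ 5 vertices and tw(G) ≥ 4. The upper and lower bounds meet at 4, so that is the treewidth.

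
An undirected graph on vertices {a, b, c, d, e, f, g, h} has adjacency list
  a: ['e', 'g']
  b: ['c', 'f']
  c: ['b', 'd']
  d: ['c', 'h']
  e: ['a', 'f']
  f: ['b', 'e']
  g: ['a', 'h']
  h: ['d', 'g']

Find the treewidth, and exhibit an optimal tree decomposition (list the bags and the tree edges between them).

Each bag holds 3 vertices, so the decomposition has width 2, which upper-bounds the treewidth. Since f–b–c–d–h–g–a–e–f is a cycle in G, G is not acyclic. Forests are exactly the graphs of treewidth ≤ 1, so tw(G) ≥ 2. Hence tw(G) = 2 exactly.

Treewidth 2.
One optimal decomposition is:
Bags: B1 = {b, c, f}  B2 = {c, d, f}  B3 = {d, f, h}  B4 = {f, g, h}  B5 = {a, f, g}  B6 = {a, e, f}
Tree: B1–B2, B2–B3, B3–B4, B4–B5, B5–B6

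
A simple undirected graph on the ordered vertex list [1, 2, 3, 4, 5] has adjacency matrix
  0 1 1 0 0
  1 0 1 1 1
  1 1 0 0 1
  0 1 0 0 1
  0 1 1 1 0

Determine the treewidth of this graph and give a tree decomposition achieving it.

Each bag holds 3 vertices, so the decomposition has width 2, which upper-bounds the treewidth. On the other hand G contains the 3-clique {1, 2, 3}. A clique must lie in a single bag of any decomposition, so no decomposition can have width below 2. The upper and lower bounds meet at 2, so that is the treewidth.

Treewidth 2.
Bags: B1 = {2, 4, 5}  B2 = {2, 3, 5}  B3 = {1, 2, 3}
Tree: B1–B2, B2–B3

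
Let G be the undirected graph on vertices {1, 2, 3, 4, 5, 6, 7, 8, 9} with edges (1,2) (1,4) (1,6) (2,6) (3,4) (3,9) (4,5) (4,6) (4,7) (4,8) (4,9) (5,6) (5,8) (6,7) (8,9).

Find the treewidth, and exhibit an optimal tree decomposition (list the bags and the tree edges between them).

Treewidth 2.
Bags: B1 = {4, 5, 8}  B2 = {4, 8, 9}  B3 = {4, 5, 6}  B4 = {3, 4, 9}  B5 = {1, 4, 6}  B6 = {1, 2, 6}  B7 = {4, 6, 7}
Tree: B1–B2, B1–B3, B2–B4, B3–B5, B5–B6, B5–B7

Every bag has size at most 3, so the width is 3 − 1 = 2 and tw(G) ≤ 2. Conversely, {1, 2, 6} is a clique of size 3, and the vertices of any clique must share a bag in every tree decomposition; so some bag has ≥ 3 vertices and tw(G) ≥ 2. The upper and lower bounds meet at 2, so that is the treewidth.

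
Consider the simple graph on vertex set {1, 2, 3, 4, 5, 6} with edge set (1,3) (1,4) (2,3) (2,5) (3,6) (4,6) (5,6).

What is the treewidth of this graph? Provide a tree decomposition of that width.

Treewidth 2.
One optimal decomposition is:
Bags: B1 = {2, 3, 5}  B2 = {3, 5, 6}  B3 = {1, 3, 6}  B4 = {1, 4, 6}
Tree: B1–B2, B2–B3, B3–B4

Each bag holds 3 vertices, so the decomposition has width 2, which upper-bounds the treewidth. Since 2–5–6–3–2 is a cycle in G, G is not acyclic. Forests are exactly the graphs of treewidth ≤ 1, so tw(G) ≥ 2. The upper and lower bounds meet at 2, so that is the treewidth.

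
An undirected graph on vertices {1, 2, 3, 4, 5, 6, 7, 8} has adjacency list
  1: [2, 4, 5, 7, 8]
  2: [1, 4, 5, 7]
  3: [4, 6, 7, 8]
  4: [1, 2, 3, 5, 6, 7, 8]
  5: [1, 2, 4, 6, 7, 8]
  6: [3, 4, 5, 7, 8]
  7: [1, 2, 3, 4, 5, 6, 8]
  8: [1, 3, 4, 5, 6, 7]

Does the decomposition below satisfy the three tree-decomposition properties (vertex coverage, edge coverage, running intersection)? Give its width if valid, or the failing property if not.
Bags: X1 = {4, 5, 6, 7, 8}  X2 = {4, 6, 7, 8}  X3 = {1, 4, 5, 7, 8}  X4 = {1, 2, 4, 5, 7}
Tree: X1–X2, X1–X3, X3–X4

No — vertex 3 appears in no bag.

A tree decomposition must satisfy three properties: every vertex lies in some bag; for every edge, both endpoints lie together in some bag; and for every vertex, the bags containing it form a connected subtree. Here vertex 3 appears in no bag, so the decomposition is invalid.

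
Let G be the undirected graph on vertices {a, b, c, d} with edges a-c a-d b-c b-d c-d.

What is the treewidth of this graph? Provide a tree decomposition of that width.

Every bag has size at most 3, so the width is 3 − 1 = 2 and tw(G) ≤ 2. For the lower bound, the 3 vertices {a, c, d} are pairwise adjacent, and any tree decomposition puts a clique entirely inside one bag — forcing width ≥ 2. Combining the bounds, tw(G) = 2.

Treewidth 2.
One such decomposition:
Bags: B1 = {a, c, d}  B2 = {b, c, d}
Tree: B1–B2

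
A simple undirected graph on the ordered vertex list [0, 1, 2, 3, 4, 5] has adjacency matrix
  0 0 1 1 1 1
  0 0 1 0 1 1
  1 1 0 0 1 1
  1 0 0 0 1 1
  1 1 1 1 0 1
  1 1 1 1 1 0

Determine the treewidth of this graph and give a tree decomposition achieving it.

Every bag has size at most 4, so the width is 4 − 1 = 3 and tw(G) ≤ 3. For the lower bound, the 4 vertices {0, 2, 4, 5} are pairwise adjacent, and any tree decomposition puts a clique entirely inside one bag — forcing width ≥ 3. Hence tw(G) = 3 exactly.

Treewidth 3.
One such decomposition:
Bags: B1 = {1, 2, 4, 5}  B2 = {0, 2, 4, 5}  B3 = {0, 3, 4, 5}
Tree: B1–B2, B2–B3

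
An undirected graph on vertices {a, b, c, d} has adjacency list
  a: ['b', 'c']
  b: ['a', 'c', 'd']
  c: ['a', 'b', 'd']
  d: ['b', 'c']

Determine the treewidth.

A width-2 tree decomposition is:
Bags: B1 = {a, b, c}  B2 = {b, c, d}
Tree: B1–B2
The largest bag has 3 vertices, giving width 2; this decomposition certifies tw(G) ≤ 2. For the lower bound, the 3 vertices {b, c, d} are pairwise adjacent, and any tree decomposition puts a clique entirely inside one bag — forcing width ≥ 2. The upper and lower bounds meet at 2, so that is the treewidth.

2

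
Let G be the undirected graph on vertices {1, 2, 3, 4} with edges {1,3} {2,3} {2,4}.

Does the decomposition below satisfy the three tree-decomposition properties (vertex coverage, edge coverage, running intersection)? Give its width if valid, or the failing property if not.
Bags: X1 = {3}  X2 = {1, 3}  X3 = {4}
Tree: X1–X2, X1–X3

No — vertex 2 appears in no bag.

A tree decomposition must satisfy three properties: every vertex lies in some bag; for every edge, both endpoints lie together in some bag; and for every vertex, the bags containing it form a connected subtree. Here vertex 2 appears in no bag, so the decomposition is invalid.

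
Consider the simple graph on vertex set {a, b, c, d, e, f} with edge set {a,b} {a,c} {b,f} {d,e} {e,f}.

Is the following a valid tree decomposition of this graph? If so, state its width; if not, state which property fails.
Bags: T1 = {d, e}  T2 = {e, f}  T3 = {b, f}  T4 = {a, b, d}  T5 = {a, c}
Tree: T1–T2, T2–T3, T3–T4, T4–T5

No — bags containing vertex d are not connected in the tree.

A tree decomposition must satisfy three properties: every vertex lies in some bag; for every edge, both endpoints lie together in some bag; and for every vertex, the bags containing it form a connected subtree. Here bags containing vertex d are not connected in the tree, so the decomposition is invalid.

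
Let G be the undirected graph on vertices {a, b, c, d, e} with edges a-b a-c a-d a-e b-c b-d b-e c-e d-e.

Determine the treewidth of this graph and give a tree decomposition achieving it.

Each bag holds 4 vertices, so the decomposition has width 3, which upper-bounds the treewidth. On the other hand G contains the 4-clique {a, b, d, e}. A clique must lie in a single bag of any decomposition, so no decomposition can have width below 3. Hence tw(G) = 3 exactly.

Treewidth 3.
One such decomposition:
Bags: B1 = {a, b, d, e}  B2 = {a, b, c, e}
Tree: B1–B2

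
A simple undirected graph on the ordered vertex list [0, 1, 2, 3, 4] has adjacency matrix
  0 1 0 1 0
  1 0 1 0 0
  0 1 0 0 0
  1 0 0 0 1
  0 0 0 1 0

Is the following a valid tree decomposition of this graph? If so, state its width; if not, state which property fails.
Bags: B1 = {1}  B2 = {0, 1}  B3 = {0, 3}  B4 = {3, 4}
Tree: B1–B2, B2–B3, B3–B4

A tree decomposition must satisfy three properties: every vertex lies in some bag; for every edge, both endpoints lie together in some bag; and for every vertex, the bags containing it form a connected subtree. Here vertex 2 appears in no bag, so the decomposition is invalid.

No — vertex 2 appears in no bag.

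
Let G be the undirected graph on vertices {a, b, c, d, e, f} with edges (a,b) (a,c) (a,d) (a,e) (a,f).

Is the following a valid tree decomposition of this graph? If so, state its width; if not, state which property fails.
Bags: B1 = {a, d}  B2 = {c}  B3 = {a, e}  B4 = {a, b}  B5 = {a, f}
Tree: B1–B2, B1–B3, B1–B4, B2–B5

No — edge (a,c) lies in no bag.

A tree decomposition must satisfy three properties: every vertex lies in some bag; for every edge, both endpoints lie together in some bag; and for every vertex, the bags containing it form a connected subtree. Here edge (a,c) lies in no bag, so the decomposition is invalid.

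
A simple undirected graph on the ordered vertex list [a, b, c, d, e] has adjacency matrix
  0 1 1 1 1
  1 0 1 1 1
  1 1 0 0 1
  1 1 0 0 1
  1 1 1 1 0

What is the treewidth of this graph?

3

A width-3 tree decomposition is:
Bags: B1 = {a, b, d, e}  B2 = {a, b, c, e}
Tree: B1–B2
The largest bag has 4 vertices, giving width 3; this decomposition certifies tw(G) ≤ 3. For the lower bound, the 4 vertices {a, b, d, e} are pairwise adjacent, and any tree decomposition puts a clique entirely inside one bag — forcing width ≥ 3. Hence tw(G) = 3 exactly.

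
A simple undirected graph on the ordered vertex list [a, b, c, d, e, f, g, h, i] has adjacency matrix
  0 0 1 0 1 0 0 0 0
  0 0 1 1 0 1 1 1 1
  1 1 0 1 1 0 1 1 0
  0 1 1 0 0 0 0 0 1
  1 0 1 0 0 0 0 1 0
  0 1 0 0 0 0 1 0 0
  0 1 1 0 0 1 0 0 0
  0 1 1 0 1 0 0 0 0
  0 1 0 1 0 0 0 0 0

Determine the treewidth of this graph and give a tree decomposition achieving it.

Treewidth 2.
One optimal decomposition is:
Bags: B1 = {c, e, h}  B2 = {b, c, h}  B3 = {a, c, e}  B4 = {b, c, g}  B5 = {b, f, g}  B6 = {b, c, d}  B7 = {b, d, i}
Tree: B1–B2, B1–B3, B2–B4, B4–B5, B4–B6, B6–B7

Each bag holds 3 vertices, so the decomposition has width 2, which upper-bounds the treewidth. For the lower bound, the 3 vertices {c, e, h} are pairwise adjacent, and any tree decomposition puts a clique entirely inside one bag — forcing width ≥ 2. The upper and lower bounds meet at 2, so that is the treewidth.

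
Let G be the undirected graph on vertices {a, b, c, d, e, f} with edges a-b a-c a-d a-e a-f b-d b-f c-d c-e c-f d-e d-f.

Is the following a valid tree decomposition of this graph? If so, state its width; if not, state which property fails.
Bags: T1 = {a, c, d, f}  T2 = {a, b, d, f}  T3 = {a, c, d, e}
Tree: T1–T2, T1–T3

Every vertex of G appears in some bag (union = {a, b, c, d, e, f}); every edge is covered by a bag; and for each vertex v the set of bags containing v is connected in the bag tree. The decomposition is therefore valid. The largest bag has 4 vertices, so the width is 3.

Yes; width 3.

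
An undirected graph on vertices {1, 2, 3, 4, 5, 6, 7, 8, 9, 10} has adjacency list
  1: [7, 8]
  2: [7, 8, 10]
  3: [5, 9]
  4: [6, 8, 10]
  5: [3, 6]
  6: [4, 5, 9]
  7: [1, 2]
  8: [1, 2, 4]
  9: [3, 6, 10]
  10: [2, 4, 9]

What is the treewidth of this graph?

2

A width-2 tree decomposition is:
Bags: B1 = {1, 2, 7}  B2 = {1, 2, 8}  B3 = {2, 8, 10}  B4 = {4, 8, 10}  B5 = {4, 9, 10}  B6 = {4, 6, 9}  B7 = {3, 6, 9}  B8 = {3, 5, 6}
Tree: B1–B2, B2–B3, B3–B4, B4–B5, B5–B6, B6–B7, B7–B8
The largest bag has 3 vertices, giving width 2; this decomposition certifies tw(G) ≤ 2. The edges 7–1–8–2–7 form a cycle, so G is not a tree and its treewidth is at least 2. The upper and lower bounds meet at 2, so that is the treewidth.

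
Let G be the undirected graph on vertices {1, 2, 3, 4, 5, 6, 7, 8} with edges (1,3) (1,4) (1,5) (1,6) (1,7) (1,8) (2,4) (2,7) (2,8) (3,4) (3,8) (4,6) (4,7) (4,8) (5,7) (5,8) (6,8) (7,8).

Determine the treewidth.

A width-3 tree decomposition is:
Bags: B1 = {2, 4, 7, 8}  B2 = {1, 4, 7, 8}  B3 = {1, 4, 6, 8}  B4 = {1, 3, 4, 8}  B5 = {1, 5, 7, 8}
Tree: B1–B2, B2–B3, B2–B4, B2–B5
Every bag has size at most 4, so the width is 4 − 1 = 3 and tw(G) ≤ 3. Conversely, {1, 3, 4, 8} is a clique of size 4, and the vertices of any clique must share a bag in every tree decomposition; so some bag has ≥ 4 vertices and tw(G) ≥ 3. Therefore the treewidth is 3.

3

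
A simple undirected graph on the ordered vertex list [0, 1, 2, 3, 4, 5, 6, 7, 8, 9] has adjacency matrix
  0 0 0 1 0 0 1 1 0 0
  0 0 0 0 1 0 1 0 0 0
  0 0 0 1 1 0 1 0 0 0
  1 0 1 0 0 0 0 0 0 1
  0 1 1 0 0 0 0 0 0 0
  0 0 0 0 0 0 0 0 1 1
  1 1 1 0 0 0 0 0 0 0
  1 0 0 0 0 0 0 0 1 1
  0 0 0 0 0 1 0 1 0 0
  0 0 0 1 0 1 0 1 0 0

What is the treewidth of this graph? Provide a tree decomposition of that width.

Every bag has size at most 3, so the width is 3 − 1 = 2 and tw(G) ≤ 2. For the lower bound, G contains the cycle 8–5–9–7–8, so G is not a forest; only forests have treewidth ≤ 1, hence tw(G) ≥ 2. The upper and lower bounds meet at 2, so that is the treewidth.

Treewidth 2.
One such decomposition:
Bags: B1 = {5, 7, 8}  B2 = {5, 7, 9}  B3 = {0, 7, 9}  B4 = {0, 3, 9}  B5 = {0, 3, 6}  B6 = {2, 3, 6}  B7 = {1, 2, 6}  B8 = {1, 2, 4}
Tree: B1–B2, B2–B3, B3–B4, B4–B5, B5–B6, B6–B7, B7–B8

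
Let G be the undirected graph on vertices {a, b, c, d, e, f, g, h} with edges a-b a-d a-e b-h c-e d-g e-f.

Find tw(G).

A width-1 tree decomposition is:
Bags: B1 = {c, e}  B2 = {a, e}  B3 = {a, b}  B4 = {e, f}  B5 = {b, h}  B6 = {a, d}  B7 = {d, g}
Tree: B1–B2, B2–B3, B2–B4, B3–B5, B3–B6, B6–B7
Each bag holds 2 vertices, so the decomposition has width 1, which upper-bounds the treewidth. G has an edge, so its treewidth is at least 1. Therefore the treewidth is 1.

1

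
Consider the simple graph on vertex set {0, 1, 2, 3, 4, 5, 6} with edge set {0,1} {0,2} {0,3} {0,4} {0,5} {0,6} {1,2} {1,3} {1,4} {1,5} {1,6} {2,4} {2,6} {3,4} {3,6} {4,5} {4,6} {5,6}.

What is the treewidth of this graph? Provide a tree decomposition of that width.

Every bag has size at most 5, so the width is 5 − 1 = 4 and tw(G) ≤ 4. On the other hand G contains the 5-clique {0, 1, 2, 4, 6}. A clique must lie in a single bag of any decomposition, so no decomposition can have width below 4. The upper and lower bounds meet at 4, so that is the treewidth.

Treewidth 4.
One optimal decomposition is:
Bags: B1 = {0, 1, 3, 4, 6}  B2 = {0, 1, 4, 5, 6}  B3 = {0, 1, 2, 4, 6}
Tree: B1–B2, B2–B3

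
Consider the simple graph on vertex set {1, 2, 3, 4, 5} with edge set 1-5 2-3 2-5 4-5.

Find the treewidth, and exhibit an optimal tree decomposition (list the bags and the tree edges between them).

Treewidth 1.
One optimal decomposition is:
Bags: B1 = {2, 3}  B2 = {2, 5}  B3 = {1, 5}  B4 = {4, 5}
Tree: B1–B2, B2–B3, B2–B4

Each bag holds 2 vertices, so the decomposition has width 1, which upper-bounds the treewidth. Since G has at least one edge (e.g. 2–3), it is not an edgeless graph, so tw(G) ≥ 1. Combining the bounds, tw(G) = 1.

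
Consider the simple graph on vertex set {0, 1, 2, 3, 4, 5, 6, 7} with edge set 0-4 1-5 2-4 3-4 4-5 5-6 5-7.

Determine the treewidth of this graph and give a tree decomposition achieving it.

Each bag holds 2 vertices, so the decomposition has width 1, which upper-bounds the treewidth. G has an edge, so its treewidth is at least 1. The upper and lower bounds meet at 1, so that is the treewidth.

Treewidth 1.
One such decomposition:
Bags: B1 = {2, 4}  B2 = {4, 5}  B3 = {5, 6}  B4 = {3, 4}  B5 = {1, 5}  B6 = {5, 7}  B7 = {0, 4}
Tree: B1–B2, B2–B3, B1–B4, B2–B5, B5–B6, B4–B7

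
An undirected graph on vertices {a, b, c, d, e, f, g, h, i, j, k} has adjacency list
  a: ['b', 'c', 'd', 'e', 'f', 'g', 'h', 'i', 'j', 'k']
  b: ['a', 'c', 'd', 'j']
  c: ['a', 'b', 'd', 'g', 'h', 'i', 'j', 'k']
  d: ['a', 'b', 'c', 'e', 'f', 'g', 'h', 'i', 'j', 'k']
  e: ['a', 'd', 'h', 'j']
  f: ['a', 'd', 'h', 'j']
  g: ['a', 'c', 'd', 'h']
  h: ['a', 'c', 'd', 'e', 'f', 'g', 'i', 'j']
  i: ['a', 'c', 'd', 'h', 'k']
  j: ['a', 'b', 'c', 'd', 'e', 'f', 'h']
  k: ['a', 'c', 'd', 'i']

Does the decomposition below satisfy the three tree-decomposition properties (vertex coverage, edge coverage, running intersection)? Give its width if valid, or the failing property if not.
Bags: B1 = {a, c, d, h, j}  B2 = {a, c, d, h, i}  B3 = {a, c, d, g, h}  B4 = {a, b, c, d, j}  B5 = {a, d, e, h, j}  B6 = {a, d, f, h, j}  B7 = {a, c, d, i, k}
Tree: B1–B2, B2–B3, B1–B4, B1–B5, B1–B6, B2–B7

Yes; width 4.

Vertex coverage: the bags together contain {a, b, c, d, e, f, g, h, i, j, k}, the full vertex set. Edge coverage: each edge of G has both endpoints in at least one bag. Running intersection: for every vertex, the bags containing it form a connected subtree. All three properties hold, so this is a valid tree decomposition of width max|bag| − 1 = 4, and hence tw(G) ≤ 4.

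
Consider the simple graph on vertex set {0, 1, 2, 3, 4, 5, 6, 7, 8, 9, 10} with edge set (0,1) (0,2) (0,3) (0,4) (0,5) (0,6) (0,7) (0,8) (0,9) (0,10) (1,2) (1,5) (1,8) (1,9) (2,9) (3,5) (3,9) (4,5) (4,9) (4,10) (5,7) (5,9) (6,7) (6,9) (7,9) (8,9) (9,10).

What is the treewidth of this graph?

3

A width-3 tree decomposition is:
Bags: B1 = {0, 1, 5, 9}  B2 = {0, 1, 8, 9}  B3 = {0, 5, 7, 9}  B4 = {0, 3, 5, 9}  B5 = {0, 6, 7, 9}  B6 = {0, 4, 5, 9}  B7 = {0, 4, 9, 10}  B8 = {0, 1, 2, 9}
Tree: B1–B2, B1–B3, B1–B4, B3–B5, B3–B6, B6–B7, B2–B8
Each bag holds 4 vertices, so the decomposition has width 3, which upper-bounds the treewidth. Conversely, {0, 1, 2, 9} is a clique of size 4, and the vertices of any clique must share a bag in every tree decomposition; so some bag has ≥ 4 vertices and tw(G) ≥ 3. Therefore the treewidth is 3.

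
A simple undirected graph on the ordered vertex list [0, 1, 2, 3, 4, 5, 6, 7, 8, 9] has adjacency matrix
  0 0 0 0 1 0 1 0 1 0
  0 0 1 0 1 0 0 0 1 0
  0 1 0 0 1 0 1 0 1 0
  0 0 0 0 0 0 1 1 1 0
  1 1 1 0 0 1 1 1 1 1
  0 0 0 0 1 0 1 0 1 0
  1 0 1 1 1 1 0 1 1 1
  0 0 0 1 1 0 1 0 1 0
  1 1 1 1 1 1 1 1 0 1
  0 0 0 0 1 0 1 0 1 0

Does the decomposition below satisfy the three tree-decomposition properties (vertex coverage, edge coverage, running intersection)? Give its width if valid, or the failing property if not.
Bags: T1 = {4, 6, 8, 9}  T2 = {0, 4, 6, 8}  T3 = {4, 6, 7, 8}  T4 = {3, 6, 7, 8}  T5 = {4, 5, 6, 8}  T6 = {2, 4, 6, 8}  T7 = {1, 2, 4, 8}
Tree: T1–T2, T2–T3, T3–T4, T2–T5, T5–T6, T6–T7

Checking the three conditions: (i) the bags cover all of {0, 1, 2, 3, 4, 5, 6, 7, 8, 9}; (ii) for each edge, some bag contains both endpoints; (iii) the bags containing any fixed vertex form a subtree. All hold, so the decomposition is valid with width 4 − 1 = 3.

Yes; width 3.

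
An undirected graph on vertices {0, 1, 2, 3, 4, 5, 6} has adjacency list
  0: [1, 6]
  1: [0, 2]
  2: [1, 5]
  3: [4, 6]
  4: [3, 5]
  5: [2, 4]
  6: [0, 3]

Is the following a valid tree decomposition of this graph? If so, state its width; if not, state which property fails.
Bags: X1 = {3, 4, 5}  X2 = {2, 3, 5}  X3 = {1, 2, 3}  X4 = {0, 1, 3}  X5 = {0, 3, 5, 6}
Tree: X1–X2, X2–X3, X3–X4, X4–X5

No — bags containing vertex 5 are not connected in the tree.

A tree decomposition must satisfy three properties: every vertex lies in some bag; for every edge, both endpoints lie together in some bag; and for every vertex, the bags containing it form a connected subtree. Here bags containing vertex 5 are not connected in the tree, so the decomposition is invalid.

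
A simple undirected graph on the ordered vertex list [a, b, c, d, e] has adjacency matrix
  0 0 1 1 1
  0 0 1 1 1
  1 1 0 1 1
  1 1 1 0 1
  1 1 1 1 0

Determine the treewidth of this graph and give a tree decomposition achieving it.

Treewidth 3.
One such decomposition:
Bags: B1 = {a, c, d, e}  B2 = {b, c, d, e}
Tree: B1–B2

Every bag has size at most 4, so the width is 4 − 1 = 3 and tw(G) ≤ 3. For the lower bound, the 4 vertices {a, c, d, e} are pairwise adjacent, and any tree decomposition puts a clique entirely inside one bag — forcing width ≥ 3. Hence tw(G) = 3 exactly.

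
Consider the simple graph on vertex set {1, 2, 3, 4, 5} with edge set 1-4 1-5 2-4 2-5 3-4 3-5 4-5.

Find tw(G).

2

A width-2 tree decomposition is:
Bags: B1 = {3, 4, 5}  B2 = {1, 4, 5}  B3 = {2, 4, 5}
Tree: B1–B2, B1–B3
Every bag has size at most 3, so the width is 3 − 1 = 2 and tw(G) ≤ 2. On the other hand G contains the 3-clique {1, 4, 5}. A clique must lie in a single bag of any decomposition, so no decomposition can have width below 2. Hence tw(G) = 2 exactly.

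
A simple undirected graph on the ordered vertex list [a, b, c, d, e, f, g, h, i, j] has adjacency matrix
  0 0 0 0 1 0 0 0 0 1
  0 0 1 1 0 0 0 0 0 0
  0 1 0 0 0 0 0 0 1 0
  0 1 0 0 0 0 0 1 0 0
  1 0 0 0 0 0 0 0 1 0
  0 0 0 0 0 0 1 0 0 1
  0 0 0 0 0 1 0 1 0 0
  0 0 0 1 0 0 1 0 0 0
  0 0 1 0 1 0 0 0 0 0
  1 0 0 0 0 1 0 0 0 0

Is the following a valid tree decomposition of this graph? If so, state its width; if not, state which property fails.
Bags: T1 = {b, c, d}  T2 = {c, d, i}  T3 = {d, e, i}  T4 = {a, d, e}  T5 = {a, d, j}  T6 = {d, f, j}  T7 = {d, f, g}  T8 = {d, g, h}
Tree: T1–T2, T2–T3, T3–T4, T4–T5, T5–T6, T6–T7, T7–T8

Yes; width 2.

Every vertex of G appears in some bag (union = {a, b, c, d, e, f, g, h, i, j}); every edge is covered by a bag; and for each vertex v the set of bags containing v is connected in the bag tree. The decomposition is therefore valid. The largest bag has 3 vertices, so the width is 2.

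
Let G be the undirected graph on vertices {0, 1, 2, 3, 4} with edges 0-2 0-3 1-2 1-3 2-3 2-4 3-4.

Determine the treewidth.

A width-2 tree decomposition is:
Bags: B1 = {2, 3, 4}  B2 = {1, 2, 3}  B3 = {0, 2, 3}
Tree: B1–B2, B1–B3
Each bag holds 3 vertices, so the decomposition has width 2, which upper-bounds the treewidth. Conversely, {0, 2, 3} is a clique of size 3, and the vertices of any clique must share a bag in every tree decomposition; so some bag has ≥ 3 vertices and tw(G) ≥ 2. Therefore the treewidth is 2.

2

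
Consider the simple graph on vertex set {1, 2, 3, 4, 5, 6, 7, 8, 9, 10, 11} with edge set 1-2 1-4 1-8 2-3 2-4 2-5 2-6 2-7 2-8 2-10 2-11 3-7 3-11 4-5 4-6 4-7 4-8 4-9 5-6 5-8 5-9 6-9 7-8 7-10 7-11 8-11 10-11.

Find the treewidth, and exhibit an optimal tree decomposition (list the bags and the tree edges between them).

Treewidth 3.
One optimal decomposition is:
Bags: B1 = {2, 7, 8, 11}  B2 = {2, 4, 7, 8}  B3 = {2, 4, 5, 8}  B4 = {2, 4, 5, 6}  B5 = {2, 3, 7, 11}  B6 = {4, 5, 6, 9}  B7 = {1, 2, 4, 8}  B8 = {2, 7, 10, 11}
Tree: B1–B2, B2–B3, B3–B4, B1–B5, B4–B6, B3–B7, B1–B8

Each bag holds 4 vertices, so the decomposition has width 3, which upper-bounds the treewidth. Conversely, {4, 5, 6, 9} is a clique of size 4, and the vertices of any clique must share a bag in every tree decomposition; so some bag has ≥ 4 vertices and tw(G) ≥ 3. Hence tw(G) = 3 exactly.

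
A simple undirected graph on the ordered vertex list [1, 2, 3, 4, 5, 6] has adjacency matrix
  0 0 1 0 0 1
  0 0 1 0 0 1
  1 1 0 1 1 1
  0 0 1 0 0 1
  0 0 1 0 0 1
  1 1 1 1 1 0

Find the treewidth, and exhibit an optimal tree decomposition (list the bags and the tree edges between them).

Treewidth 2.
One such decomposition:
Bags: B1 = {3, 5, 6}  B2 = {1, 3, 6}  B3 = {3, 4, 6}  B4 = {2, 3, 6}
Tree: B1–B2, B1–B3, B2–B4

The largest bag has 3 vertices, giving width 2; this decomposition certifies tw(G) ≤ 2. For the lower bound, the 3 vertices {1, 3, 6} are pairwise adjacent, and any tree decomposition puts a clique entirely inside one bag — forcing width ≥ 2. Hence tw(G) = 2 exactly.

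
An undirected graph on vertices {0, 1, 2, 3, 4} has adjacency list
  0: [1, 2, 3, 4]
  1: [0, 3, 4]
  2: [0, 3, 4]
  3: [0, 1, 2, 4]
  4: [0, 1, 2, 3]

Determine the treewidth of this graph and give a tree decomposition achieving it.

Treewidth 3.
Bags: B1 = {0, 2, 3, 4}  B2 = {0, 1, 3, 4}
Tree: B1–B2

Every bag has size at most 4, so the width is 4 − 1 = 3 and tw(G) ≤ 3. For the lower bound, the 4 vertices {0, 1, 3, 4} are pairwise adjacent, and any tree decomposition puts a clique entirely inside one bag — forcing width ≥ 3. The upper and lower bounds meet at 3, so that is the treewidth.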